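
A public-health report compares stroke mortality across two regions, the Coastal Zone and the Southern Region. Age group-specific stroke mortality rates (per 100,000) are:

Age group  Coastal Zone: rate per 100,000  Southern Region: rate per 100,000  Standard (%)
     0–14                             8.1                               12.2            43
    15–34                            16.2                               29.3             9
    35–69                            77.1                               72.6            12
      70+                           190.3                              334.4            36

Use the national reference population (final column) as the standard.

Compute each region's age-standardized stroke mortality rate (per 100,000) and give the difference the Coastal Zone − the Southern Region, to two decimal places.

Standard weights: 0.43, 0.09, 0.12, 0.36.
The Coastal Zone: 0.4300×8.1 + 0.0900×16.2 + 0.1200×77.1 + 0.3600×190.3 = 82.7010 per 100,000.
The Southern Region: 0.4300×12.2 + 0.0900×29.3 + 0.1200×72.6 + 0.3600×334.4 = 136.9790 per 100,000.
Difference = 82.7010 − 136.9790 = -54.2780.

-54.28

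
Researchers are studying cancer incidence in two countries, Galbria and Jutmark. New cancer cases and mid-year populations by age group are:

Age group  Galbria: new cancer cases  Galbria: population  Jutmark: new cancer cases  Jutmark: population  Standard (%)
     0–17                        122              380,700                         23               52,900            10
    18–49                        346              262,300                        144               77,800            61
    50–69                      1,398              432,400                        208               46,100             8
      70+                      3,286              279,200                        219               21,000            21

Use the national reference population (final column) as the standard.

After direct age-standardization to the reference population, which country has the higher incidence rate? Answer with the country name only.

Age-specific rates per 100,000 for Galbria: 32.05, 131.91, 323.31, 1176.93.
For Jutmark: 43.48, 185.09, 451.19, 1042.86.
Standard weights: 0.10, 0.61, 0.08, 0.21.
Galbria: 0.1000×32.05 + 0.6100×131.91 + 0.0800×323.31 + 0.2100×1176.93 = 356.6908 per 100,000.
Jutmark: 0.1000×43.48 + 0.6100×185.09 + 0.0800×451.19 + 0.2100×1042.86 = 372.3482 per 100,000.
The crude rates (380.33 vs 300.30) would put Galbria higher, but that reflects its age composition; once standardized to a common age structure, Jutmark has the higher underlying rate.

Jutmark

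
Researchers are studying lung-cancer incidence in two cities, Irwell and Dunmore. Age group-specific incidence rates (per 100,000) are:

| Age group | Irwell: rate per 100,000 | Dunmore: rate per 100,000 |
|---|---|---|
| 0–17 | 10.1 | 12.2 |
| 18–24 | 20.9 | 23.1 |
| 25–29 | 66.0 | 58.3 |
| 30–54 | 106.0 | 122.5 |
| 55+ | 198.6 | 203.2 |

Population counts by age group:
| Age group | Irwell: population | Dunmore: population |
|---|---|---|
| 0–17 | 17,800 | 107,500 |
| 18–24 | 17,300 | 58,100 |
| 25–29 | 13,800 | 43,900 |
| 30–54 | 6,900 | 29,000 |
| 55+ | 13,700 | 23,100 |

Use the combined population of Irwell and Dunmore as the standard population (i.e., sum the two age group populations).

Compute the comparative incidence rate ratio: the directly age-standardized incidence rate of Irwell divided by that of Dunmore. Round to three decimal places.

Combined standard total = 331,100; weights = 0.3784, 0.2277, 0.1743, 0.1084, 0.1111.
Irwell: 0.3784×10.1 + 0.2277×20.9 + 0.1743×66.0 + 0.1084×106.0 + 0.1111×198.6 = 53.6499 per 100,000.
Dunmore: 0.3784×12.2 + 0.2277×23.1 + 0.1743×58.3 + 0.1084×122.5 + 0.1111×203.2 = 55.9040 per 100,000.
Ratio = 53.6499 ÷ 55.9040 = 0.95968.

0.960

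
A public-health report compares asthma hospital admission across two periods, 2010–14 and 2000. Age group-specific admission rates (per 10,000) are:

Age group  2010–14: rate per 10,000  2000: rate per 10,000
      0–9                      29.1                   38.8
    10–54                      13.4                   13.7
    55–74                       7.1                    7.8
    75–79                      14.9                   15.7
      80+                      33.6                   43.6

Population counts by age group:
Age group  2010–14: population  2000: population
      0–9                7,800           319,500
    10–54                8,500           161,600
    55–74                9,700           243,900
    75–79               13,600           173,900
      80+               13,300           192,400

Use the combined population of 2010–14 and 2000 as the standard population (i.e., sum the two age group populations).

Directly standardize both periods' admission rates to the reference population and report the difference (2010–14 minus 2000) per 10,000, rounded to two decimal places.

-4.90

Combined standard total = 1,144,200; weights = 0.2861, 0.1487, 0.2216, 0.1639, 0.1798.
2010–14: 0.2861×29.1 + 0.1487×13.4 + 0.2216×7.1 + 0.1639×14.9 + 0.1798×33.6 = 20.3720 per 10,000.
2000: 0.2861×38.8 + 0.1487×13.7 + 0.2216×7.8 + 0.1639×15.7 + 0.1798×43.6 = 25.2753 per 10,000.
Difference = 20.3720 − 25.2753 = -4.9033.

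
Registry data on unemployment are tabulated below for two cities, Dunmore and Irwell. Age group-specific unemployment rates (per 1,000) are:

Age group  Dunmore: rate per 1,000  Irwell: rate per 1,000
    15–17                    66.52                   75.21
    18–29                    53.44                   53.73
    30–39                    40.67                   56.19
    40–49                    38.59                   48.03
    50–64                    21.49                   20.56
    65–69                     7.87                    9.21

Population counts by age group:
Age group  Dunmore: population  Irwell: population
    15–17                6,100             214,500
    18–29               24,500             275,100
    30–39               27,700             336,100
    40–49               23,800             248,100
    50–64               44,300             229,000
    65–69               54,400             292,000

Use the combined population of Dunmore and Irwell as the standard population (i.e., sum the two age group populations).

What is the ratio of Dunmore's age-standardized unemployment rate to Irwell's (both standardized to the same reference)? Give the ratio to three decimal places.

0.861

Combined standard total = 1,775,600; weights = 0.1242, 0.1687, 0.2049, 0.1531, 0.1539, 0.1951.
Dunmore: 0.1242×66.52 + 0.1687×53.44 + 0.2049×40.67 + 0.1531×38.59 + 0.1539×21.49 + 0.1951×7.87 = 36.3667 per 1,000.
Irwell: 0.1242×75.21 + 0.1687×53.73 + 0.2049×56.19 + 0.1531×48.03 + 0.1539×20.56 + 0.1951×9.21 = 42.2390 per 1,000.
Ratio = 36.3667 ÷ 42.2390 = 0.86097.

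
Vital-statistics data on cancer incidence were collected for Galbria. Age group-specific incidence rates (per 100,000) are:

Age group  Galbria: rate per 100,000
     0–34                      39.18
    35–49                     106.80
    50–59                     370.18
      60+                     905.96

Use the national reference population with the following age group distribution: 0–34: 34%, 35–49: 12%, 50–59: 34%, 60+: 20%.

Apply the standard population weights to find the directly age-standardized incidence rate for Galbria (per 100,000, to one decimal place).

Standard weights: 0.34, 0.12, 0.34, 0.20.
Standardized rate: 0.3400×39.18 + 0.1200×106.80 + 0.3400×370.18 + 0.2000×905.96 = 333.1904 per 100,000.

333.2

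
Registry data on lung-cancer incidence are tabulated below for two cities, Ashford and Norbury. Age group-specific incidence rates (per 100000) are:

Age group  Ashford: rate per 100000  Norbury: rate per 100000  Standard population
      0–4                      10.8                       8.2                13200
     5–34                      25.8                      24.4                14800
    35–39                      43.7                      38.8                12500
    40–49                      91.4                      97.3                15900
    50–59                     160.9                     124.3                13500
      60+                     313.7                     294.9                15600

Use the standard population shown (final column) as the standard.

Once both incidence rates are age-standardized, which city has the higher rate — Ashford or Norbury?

Standard total = 85500; weights = 0.1544, 0.1731, 0.1462, 0.1860, 0.1579, 0.1825.
Ashford: 0.1544×10.8 + 0.1731×25.8 + 0.1462×43.7 + 0.1860×91.4 + 0.1579×160.9 + 0.1825×313.7 = 112.1612 per 100000.
Norbury: 0.1544×8.2 + 0.1731×24.4 + 0.1462×38.8 + 0.1860×97.3 + 0.1579×124.3 + 0.1825×294.9 = 102.6891 per 100000.

Ashford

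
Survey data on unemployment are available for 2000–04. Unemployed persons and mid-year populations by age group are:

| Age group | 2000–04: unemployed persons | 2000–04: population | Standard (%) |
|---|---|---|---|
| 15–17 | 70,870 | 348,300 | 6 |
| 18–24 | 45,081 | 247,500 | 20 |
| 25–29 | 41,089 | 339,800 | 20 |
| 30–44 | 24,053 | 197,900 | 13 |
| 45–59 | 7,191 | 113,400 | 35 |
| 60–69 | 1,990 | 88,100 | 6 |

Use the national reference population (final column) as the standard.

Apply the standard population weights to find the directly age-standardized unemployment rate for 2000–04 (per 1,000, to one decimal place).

Age-specific rates per 1,000 for 2000–04: 203.474, 182.145, 120.921, 121.541, 63.413, 22.588.
Standard weights: 0.06, 0.20, 0.20, 0.13, 0.35, 0.06.
Standardized rate: 0.0600×203.474 + 0.2000×182.145 + 0.2000×120.921 + 0.1300×121.541 + 0.3500×63.413 + 0.0600×22.588 = 112.1718 per 1,000.

112.2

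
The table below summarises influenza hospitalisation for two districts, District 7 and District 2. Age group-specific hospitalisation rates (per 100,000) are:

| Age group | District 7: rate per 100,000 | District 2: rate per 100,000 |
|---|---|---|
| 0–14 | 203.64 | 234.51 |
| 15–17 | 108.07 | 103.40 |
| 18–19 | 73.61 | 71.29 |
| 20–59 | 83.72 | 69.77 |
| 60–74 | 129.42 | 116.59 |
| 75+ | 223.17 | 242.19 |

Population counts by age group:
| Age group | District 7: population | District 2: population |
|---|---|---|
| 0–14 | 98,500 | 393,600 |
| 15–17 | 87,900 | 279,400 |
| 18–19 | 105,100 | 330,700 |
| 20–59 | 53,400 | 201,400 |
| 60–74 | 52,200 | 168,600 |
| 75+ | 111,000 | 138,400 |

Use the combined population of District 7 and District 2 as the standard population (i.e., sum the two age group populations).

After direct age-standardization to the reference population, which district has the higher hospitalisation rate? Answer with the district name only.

Combined standard total = 2,020,200; weights = 0.2436, 0.1818, 0.2157, 0.1261, 0.1093, 0.1235.
District 7: 0.2436×203.64 + 0.1818×108.07 + 0.2157×73.61 + 0.1261×83.72 + 0.1093×129.42 + 0.1235×223.17 = 137.3879 per 100,000.
District 2: 0.2436×234.51 + 0.1818×103.40 + 0.2157×71.29 + 0.1261×69.77 + 0.1093×116.59 + 0.1235×242.19 = 142.7443 per 100,000.
The crude rates (144.25 vs 140.20) would put District 7 higher, but that reflects its age composition; once standardized to a common age structure, District 2 has the higher underlying rate.

District 2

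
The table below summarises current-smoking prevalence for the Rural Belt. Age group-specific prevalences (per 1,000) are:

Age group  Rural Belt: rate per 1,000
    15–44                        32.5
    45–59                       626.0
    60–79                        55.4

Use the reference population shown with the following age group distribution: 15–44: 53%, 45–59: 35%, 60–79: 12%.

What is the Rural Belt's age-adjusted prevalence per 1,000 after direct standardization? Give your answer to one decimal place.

Standard weights: 0.53, 0.35, 0.12.
Standardized rate: 0.5300×32.5 + 0.3500×626.0 + 0.1200×55.4 = 242.9730 per 1,000.

243.0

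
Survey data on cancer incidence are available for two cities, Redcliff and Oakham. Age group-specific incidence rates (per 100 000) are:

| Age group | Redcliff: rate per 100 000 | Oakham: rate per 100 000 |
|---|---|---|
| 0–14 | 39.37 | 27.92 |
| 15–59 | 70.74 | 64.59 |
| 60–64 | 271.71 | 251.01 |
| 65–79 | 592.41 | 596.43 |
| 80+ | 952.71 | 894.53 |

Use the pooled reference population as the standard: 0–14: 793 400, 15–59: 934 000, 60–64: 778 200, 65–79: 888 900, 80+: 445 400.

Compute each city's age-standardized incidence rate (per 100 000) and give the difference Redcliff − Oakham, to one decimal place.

Standard total = 3 839 900; weights = 0.2066, 0.2432, 0.2027, 0.2315, 0.1160.
Redcliff: 0.2066×39.37 + 0.2432×70.74 + 0.2027×271.71 + 0.2315×592.41 + 0.1160×952.71 = 328.0508 per 100 000.
Oakham: 0.2066×27.92 + 0.2432×64.59 + 0.2027×251.01 + 0.2315×596.43 + 0.1160×894.53 = 314.1762 per 100 000.
Difference = 328.0508 − 314.1762 = 13.8746.

13.9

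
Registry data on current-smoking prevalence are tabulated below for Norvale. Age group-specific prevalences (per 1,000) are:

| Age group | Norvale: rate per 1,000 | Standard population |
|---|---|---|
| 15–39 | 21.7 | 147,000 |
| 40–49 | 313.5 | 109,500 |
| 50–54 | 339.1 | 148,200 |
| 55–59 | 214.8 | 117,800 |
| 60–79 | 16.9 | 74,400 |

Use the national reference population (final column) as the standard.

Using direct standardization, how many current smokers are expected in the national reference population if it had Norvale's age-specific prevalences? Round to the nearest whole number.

114334

Expected current smokers = Σ (standard pop × age-specific rate ÷ 1,000)
= 147,000×21.7/1,000 + 109,500×313.5/1,000 + 148,200×339.1/1,000 + 117,800×214.8/1,000 + 74,400×16.9/1,000
= 3189.90 + 34328.25 + 50254.62 + 25303.44 + 1257.36 = 114333.57.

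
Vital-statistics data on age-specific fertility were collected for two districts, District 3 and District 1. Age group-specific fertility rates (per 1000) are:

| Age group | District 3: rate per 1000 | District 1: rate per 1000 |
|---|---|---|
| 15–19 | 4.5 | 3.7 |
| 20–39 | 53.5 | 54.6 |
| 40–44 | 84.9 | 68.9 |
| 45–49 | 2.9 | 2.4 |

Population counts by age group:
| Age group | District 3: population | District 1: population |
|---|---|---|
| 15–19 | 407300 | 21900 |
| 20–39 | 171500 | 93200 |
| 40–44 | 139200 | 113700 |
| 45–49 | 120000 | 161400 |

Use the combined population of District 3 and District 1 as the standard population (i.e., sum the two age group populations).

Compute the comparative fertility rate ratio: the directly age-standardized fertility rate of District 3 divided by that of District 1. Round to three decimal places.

1.124

Combined standard total = 1228200; weights = 0.3495, 0.2155, 0.2059, 0.2291.
District 3: 0.3495×4.5 + 0.2155×53.5 + 0.2059×84.9 + 0.2291×2.9 = 31.2491 per 1000.
District 1: 0.3495×3.7 + 0.2155×54.6 + 0.2059×68.9 + 0.2291×2.4 = 27.7975 per 1000.
Ratio = 31.2491 ÷ 27.7975 = 1.12417.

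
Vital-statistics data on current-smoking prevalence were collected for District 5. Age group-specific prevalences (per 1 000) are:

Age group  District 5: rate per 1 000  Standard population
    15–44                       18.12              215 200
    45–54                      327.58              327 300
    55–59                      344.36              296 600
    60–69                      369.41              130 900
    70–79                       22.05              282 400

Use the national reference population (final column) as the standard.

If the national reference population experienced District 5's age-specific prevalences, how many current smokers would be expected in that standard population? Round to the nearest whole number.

267836

Expected current smokers = Σ (standard pop × age-specific rate ÷ 1 000)
= 215 200×18.12/1 000 + 327 300×327.58/1 000 + 296 600×344.36/1 000 + 130 900×369.41/1 000 + 282 400×22.05/1 000
= 3899.42 + 107216.93 + 102137.18 + 48355.77 + 6226.92 = 267836.22.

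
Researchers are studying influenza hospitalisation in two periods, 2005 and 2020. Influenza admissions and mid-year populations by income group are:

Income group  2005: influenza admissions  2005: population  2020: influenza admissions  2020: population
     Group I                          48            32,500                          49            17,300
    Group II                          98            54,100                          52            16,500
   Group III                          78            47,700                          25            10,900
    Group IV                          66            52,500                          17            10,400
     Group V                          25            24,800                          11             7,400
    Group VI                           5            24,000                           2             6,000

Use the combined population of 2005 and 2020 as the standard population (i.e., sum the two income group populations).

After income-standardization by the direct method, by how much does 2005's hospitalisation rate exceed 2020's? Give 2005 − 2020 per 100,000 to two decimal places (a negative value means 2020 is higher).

Income-specific rates per 100,000 for 2005: 147.69, 181.15, 163.52, 125.71, 100.81, 20.83.
For 2020: 283.24, 315.15, 229.36, 163.46, 148.65, 33.33.
Combined standard total = 304,100; weights = 0.1638, 0.2322, 0.1927, 0.2068, 0.1059, 0.0987.
2005: 0.1638×147.69 + 0.2322×181.15 + 0.1927×163.52 + 0.2068×125.71 + 0.1059×100.81 + 0.0987×20.83 = 136.4840 per 100,000.
2020: 0.1638×283.24 + 0.2322×315.15 + 0.1927×229.36 + 0.2068×163.46 + 0.1059×148.65 + 0.0987×33.33 = 216.5850 per 100,000.
Difference = 136.4840 − 216.5850 = -80.1010.

-80.10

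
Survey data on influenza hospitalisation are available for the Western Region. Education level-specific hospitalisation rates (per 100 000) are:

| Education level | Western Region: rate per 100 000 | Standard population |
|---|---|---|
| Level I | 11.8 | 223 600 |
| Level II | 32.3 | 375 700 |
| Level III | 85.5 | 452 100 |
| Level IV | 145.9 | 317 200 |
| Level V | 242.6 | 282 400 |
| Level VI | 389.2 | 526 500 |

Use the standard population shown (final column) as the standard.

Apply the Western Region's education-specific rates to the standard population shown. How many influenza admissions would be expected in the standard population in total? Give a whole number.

3731

Expected influenza admissions = Σ (standard pop × education-specific rate ÷ 100 000)
= 223 600×11.8/100 000 + 375 700×32.3/100 000 + 452 100×85.5/100 000 + 317 200×145.9/100 000 + 282 400×242.6/100 000 + 526 500×389.2/100 000
= 26.38 + 121.35 + 386.55 + 462.79 + 685.10 + 2049.14 = 3731.32.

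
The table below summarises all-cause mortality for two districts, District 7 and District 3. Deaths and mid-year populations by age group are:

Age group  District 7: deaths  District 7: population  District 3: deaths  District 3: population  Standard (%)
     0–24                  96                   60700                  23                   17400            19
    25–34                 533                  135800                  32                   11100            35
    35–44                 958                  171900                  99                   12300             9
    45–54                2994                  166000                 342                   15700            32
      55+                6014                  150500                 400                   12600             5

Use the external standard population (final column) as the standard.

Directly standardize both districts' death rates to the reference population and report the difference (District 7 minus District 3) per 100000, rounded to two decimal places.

Age-specific rates per 100000 for District 7: 158.15, 392.49, 557.30, 1803.61, 3996.01.
For District 3: 132.18, 288.29, 804.88, 2178.34, 3174.60.
Standard weights: 0.19, 0.35, 0.09, 0.32, 0.05.
District 7: 0.1900×158.15 + 0.3500×392.49 + 0.0900×557.30 + 0.3200×1803.61 + 0.0500×3996.01 = 994.5349 per 100000.
District 3: 0.1900×132.18 + 0.3500×288.29 + 0.0900×804.88 + 0.3200×2178.34 + 0.0500×3174.60 = 1054.2551 per 100000.
Difference = 994.5349 − 1054.2551 = -59.7202.

-59.72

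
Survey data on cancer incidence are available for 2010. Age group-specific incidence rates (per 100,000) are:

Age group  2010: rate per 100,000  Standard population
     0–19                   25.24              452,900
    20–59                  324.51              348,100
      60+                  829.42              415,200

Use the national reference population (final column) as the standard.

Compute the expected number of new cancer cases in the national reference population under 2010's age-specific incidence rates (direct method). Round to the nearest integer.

Expected new cancer cases = Σ (standard pop × age-specific rate ÷ 100,000)
= 452,900×25.24/100,000 + 348,100×324.51/100,000 + 415,200×829.42/100,000
= 114.31 + 1129.62 + 3443.75 = 4687.68.

4688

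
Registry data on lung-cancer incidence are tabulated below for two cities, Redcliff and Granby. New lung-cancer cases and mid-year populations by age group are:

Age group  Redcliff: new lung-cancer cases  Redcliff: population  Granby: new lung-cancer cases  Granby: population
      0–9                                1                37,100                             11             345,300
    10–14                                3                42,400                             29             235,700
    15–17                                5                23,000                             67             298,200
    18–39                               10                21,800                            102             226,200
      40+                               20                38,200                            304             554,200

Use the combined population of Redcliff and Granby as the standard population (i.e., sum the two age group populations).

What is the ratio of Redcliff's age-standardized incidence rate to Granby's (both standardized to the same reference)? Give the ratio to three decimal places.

0.943

Age-specific rates per 100,000 for Redcliff: 2.70, 7.08, 21.74, 45.87, 52.36.
For Granby: 3.19, 12.30, 22.47, 45.09, 54.85.
Combined standard total = 1,822,100; weights = 0.2099, 0.1526, 0.1763, 0.1361, 0.3251.
Redcliff: 0.2099×2.70 + 0.1526×7.08 + 0.1763×21.74 + 0.1361×45.87 + 0.3251×52.36 = 28.7431 per 100,000.
Granby: 0.2099×3.19 + 0.1526×12.30 + 0.1763×22.47 + 0.1361×45.09 + 0.3251×54.85 = 30.4786 per 100,000.
Ratio = 28.7431 ÷ 30.4786 = 0.94306.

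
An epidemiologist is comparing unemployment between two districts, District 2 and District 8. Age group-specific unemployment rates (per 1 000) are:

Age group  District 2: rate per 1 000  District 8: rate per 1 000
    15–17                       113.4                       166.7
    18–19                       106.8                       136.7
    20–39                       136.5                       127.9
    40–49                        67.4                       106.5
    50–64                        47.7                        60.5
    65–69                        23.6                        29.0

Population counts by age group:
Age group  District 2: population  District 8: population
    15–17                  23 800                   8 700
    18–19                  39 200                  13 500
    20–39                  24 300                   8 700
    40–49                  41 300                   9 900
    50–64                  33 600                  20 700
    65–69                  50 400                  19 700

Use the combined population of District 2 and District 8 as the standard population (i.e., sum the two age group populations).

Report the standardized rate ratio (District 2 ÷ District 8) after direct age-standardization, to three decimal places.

Combined standard total = 293 800; weights = 0.1106, 0.1794, 0.1123, 0.1743, 0.1848, 0.2386.
District 2: 0.1106×113.4 + 0.1794×106.8 + 0.1123×136.5 + 0.1743×67.4 + 0.1848×47.7 + 0.2386×23.6 = 73.2257 per 1 000.
District 8: 0.1106×166.7 + 0.1794×136.7 + 0.1123×127.9 + 0.1743×106.5 + 0.1848×60.5 + 0.2386×29.0 = 93.9870 per 1 000.
Ratio = 73.2257 ÷ 93.9870 = 0.77910.

0.779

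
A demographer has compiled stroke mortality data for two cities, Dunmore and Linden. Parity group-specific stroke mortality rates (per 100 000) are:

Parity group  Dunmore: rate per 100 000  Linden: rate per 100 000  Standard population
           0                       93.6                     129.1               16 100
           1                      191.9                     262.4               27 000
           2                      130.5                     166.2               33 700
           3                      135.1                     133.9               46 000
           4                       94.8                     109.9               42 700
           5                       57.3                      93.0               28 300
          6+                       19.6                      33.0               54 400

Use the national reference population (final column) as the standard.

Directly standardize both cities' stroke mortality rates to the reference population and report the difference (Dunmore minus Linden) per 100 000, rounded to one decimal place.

-24.2

Standard total = 248 200; weights = 0.0649, 0.1088, 0.1358, 0.1853, 0.1720, 0.1140, 0.2192.
Dunmore: 0.0649×93.6 + 0.1088×191.9 + 0.1358×130.5 + 0.1853×135.1 + 0.1720×94.8 + 0.1140×57.3 + 0.2192×19.6 = 96.8433 per 100 000.
Linden: 0.0649×129.1 + 0.1088×262.4 + 0.1358×166.2 + 0.1853×133.9 + 0.1720×109.9 + 0.1140×93.0 + 0.2192×33.0 = 121.0454 per 100 000.
Difference = 96.8433 − 121.0454 = -24.2022.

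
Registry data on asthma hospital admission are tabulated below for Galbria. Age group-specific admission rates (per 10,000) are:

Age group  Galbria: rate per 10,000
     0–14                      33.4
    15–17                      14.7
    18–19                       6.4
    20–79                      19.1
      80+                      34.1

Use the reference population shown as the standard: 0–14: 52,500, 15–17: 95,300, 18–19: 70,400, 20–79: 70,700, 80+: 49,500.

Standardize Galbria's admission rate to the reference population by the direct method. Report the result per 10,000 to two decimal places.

Standard total = 338,400; weights = 0.1551, 0.2816, 0.2080, 0.2089, 0.1463.
Standardized rate: 0.1551×33.4 + 0.2816×14.7 + 0.2080×6.4 + 0.2089×19.1 + 0.1463×34.1 = 19.6315 per 10,000.

19.63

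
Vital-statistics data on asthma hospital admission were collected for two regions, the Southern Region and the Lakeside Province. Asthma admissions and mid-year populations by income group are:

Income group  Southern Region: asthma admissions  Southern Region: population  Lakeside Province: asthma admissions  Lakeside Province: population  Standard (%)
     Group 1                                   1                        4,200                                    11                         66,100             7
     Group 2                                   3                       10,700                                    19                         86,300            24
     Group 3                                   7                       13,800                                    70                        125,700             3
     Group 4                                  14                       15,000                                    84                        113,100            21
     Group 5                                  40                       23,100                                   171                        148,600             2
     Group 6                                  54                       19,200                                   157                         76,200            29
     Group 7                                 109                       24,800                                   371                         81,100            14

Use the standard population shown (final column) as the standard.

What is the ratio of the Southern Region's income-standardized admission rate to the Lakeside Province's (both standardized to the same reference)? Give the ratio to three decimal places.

Income-specific rates per 10,000 for the Southern Region: 2.38, 2.80, 5.07, 9.33, 17.32, 28.12, 43.95.
For the Lakeside Province: 1.66, 2.20, 5.57, 7.43, 11.51, 20.60, 45.75.
Standard weights: 0.07, 0.24, 0.03, 0.21, 0.02, 0.29, 0.14.
The Southern Region: 0.0700×2.38 + 0.2400×2.80 + 0.0300×5.07 + 0.2100×9.33 + 0.0200×17.32 + 0.2900×28.12 + 0.1400×43.95 = 17.6075 per 10,000.
The Lakeside Province: 0.0700×1.66 + 0.2400×2.20 + 0.0300×5.57 + 0.2100×7.43 + 0.0200×11.51 + 0.2900×20.60 + 0.1400×45.75 = 14.9813 per 10,000.
Ratio = 17.6075 ÷ 14.9813 = 1.17530.

1.175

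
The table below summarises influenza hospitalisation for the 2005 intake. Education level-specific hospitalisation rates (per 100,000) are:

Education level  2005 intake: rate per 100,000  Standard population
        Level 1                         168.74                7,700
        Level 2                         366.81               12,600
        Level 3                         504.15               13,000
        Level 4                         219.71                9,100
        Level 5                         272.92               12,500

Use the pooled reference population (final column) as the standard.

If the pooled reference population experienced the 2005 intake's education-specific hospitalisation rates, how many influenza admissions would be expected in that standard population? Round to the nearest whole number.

179

Expected influenza admissions = Σ (standard pop × education-specific rate ÷ 100,000)
= 7,700×168.74/100,000 + 12,600×366.81/100,000 + 13,000×504.15/100,000 + 9,100×219.71/100,000 + 12,500×272.92/100,000
= 12.99 + 46.22 + 65.54 + 19.99 + 34.12 = 178.86.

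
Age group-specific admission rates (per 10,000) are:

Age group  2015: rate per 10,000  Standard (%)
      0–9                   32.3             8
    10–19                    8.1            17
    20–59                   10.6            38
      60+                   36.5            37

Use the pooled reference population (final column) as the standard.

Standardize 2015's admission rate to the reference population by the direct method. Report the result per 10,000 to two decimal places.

21.49

Standard weights: 0.08, 0.17, 0.38, 0.37.
Standardized rate: 0.0800×32.3 + 0.1700×8.1 + 0.3800×10.6 + 0.3700×36.5 = 21.4940 per 10,000.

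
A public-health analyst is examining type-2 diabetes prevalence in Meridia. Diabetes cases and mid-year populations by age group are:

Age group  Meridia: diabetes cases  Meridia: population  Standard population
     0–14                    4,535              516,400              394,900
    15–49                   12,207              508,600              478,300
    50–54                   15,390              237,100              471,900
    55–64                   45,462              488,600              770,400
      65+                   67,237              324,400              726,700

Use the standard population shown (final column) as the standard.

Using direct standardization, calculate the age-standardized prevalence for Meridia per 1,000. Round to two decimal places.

94.25

Age-specific rates per 1,000 for Meridia: 8.782, 24.001, 64.909, 93.045, 207.266.
Standard total = 2,842,200; weights = 0.1389, 0.1683, 0.1660, 0.2711, 0.2557.
Standardized rate: 0.1389×8.782 + 0.1683×24.001 + 0.1660×64.909 + 0.2711×93.045 + 0.2557×207.266 = 94.2512 per 1,000.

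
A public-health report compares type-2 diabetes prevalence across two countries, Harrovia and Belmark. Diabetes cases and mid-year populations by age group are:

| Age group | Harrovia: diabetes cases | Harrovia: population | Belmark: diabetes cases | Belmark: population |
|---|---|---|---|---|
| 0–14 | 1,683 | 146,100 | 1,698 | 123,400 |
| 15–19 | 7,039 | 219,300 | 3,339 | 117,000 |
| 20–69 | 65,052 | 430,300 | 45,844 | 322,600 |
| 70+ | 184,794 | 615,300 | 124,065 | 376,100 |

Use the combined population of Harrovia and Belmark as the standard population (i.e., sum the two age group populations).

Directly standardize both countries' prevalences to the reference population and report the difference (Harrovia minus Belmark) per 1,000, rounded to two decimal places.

-9.30

Age-specific rates per 1,000 for Harrovia: 11.520, 32.098, 151.178, 300.332.
For Belmark: 13.760, 28.538, 142.108, 329.872.
Combined standard total = 2,350,100; weights = 0.1147, 0.1431, 0.3204, 0.4219.
Harrovia: 0.1147×11.520 + 0.1431×32.098 + 0.3204×151.178 + 0.4219×300.332 = 181.0432 per 1,000.
Belmark: 0.1147×13.760 + 0.1431×28.538 + 0.3204×142.108 + 0.4219×329.872 = 190.3469 per 1,000.
Difference = 181.0432 − 190.3469 = -9.3037.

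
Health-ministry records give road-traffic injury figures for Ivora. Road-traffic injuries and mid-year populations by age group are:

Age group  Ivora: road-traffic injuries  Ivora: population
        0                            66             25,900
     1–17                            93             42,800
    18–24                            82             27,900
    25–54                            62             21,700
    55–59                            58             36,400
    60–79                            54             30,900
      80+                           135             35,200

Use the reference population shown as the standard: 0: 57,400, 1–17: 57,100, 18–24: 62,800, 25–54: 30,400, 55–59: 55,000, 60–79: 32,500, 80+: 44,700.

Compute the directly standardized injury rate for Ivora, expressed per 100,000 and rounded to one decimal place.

252.3

Age-specific rates per 100,000 for Ivora: 254.83, 217.29, 293.91, 285.71, 159.34, 174.76, 383.52.
Standard total = 339,900; weights = 0.1689, 0.1680, 0.1848, 0.0894, 0.1618, 0.0956, 0.1315.
Standardized rate: 0.1689×254.83 + 0.1680×217.29 + 0.1848×293.91 + 0.0894×285.71 + 0.1618×159.34 + 0.0956×174.76 + 0.1315×383.52 = 252.3217 per 100,000.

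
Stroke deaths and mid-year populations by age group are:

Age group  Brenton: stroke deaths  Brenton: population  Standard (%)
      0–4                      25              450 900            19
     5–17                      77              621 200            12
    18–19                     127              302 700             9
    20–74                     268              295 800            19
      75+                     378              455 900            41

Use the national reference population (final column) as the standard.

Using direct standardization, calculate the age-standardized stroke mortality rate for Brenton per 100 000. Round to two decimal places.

57.53

Age-specific rates per 100 000 for Brenton: 5.54, 12.40, 41.96, 90.60, 82.91.
Standard weights: 0.19, 0.12, 0.09, 0.19, 0.41.
Standardized rate: 0.1900×5.54 + 0.1200×12.40 + 0.0900×41.96 + 0.1900×90.60 + 0.4100×82.91 = 57.5255 per 100 000.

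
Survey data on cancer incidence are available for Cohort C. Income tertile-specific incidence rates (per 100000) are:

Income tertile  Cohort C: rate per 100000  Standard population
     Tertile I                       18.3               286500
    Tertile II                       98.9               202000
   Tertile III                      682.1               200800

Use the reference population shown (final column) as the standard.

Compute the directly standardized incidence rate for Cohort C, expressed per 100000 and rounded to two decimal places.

235.29

Standard total = 689300; weights = 0.4156, 0.2931, 0.2913.
Standardized rate: 0.4156×18.3 + 0.2931×98.9 + 0.2913×682.1 = 235.2915 per 100000.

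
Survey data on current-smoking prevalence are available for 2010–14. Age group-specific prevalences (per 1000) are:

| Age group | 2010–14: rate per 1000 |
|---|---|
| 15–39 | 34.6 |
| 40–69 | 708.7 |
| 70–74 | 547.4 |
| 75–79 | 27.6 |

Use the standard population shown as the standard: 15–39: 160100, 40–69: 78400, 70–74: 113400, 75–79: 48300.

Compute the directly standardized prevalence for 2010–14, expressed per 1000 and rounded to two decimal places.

311.12

Standard total = 400200; weights = 0.4000, 0.1959, 0.2834, 0.1207.
Standardized rate: 0.4000×34.6 + 0.1959×708.7 + 0.2834×547.4 + 0.1207×27.6 = 311.1189 per 1000.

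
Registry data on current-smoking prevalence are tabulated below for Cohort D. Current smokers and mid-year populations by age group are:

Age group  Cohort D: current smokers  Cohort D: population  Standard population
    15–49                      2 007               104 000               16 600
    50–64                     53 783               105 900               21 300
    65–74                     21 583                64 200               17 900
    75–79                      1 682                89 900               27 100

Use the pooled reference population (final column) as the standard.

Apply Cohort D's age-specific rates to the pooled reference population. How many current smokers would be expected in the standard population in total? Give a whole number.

17663

Age-specific rates per 1 000 for Cohort D: 19.298, 507.866, 336.184, 18.710.
Expected current smokers = Σ (standard pop × age-specific rate ÷ 1 000)
= 16 600×19.298/1 000 + 21 300×507.866/1 000 + 17 900×336.184/1 000 + 27 100×18.710/1 000
= 320.35 + 10817.54 + 6017.69 + 507.03 = 17662.61.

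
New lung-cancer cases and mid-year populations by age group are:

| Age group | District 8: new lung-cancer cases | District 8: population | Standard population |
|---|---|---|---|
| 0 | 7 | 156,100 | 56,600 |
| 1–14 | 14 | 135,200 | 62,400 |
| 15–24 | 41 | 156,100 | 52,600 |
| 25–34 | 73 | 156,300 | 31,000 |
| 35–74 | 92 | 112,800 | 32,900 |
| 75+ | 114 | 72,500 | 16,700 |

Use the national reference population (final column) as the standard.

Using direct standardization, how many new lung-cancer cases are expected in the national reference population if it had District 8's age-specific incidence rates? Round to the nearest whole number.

Age-specific rates per 100,000 for District 8: 4.48, 10.36, 26.27, 46.71, 81.56, 157.24.
Expected new lung-cancer cases = Σ (standard pop × age-specific rate ÷ 100,000)
= 56,600×4.48/100,000 + 62,400×10.36/100,000 + 52,600×26.27/100,000 + 31,000×46.71/100,000 + 32,900×81.56/100,000 + 16,700×157.24/100,000
= 2.54 + 6.46 + 13.82 + 14.48 + 26.83 + 26.26 = 90.39.

90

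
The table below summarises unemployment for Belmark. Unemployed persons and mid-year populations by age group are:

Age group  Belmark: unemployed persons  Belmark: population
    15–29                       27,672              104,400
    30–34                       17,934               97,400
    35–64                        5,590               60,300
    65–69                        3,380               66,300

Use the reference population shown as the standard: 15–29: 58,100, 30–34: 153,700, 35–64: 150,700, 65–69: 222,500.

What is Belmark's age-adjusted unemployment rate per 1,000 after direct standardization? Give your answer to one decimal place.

118.0

Age-specific rates per 1,000 for Belmark: 265.057, 184.127, 92.703, 50.980.
Standard total = 585,000; weights = 0.0993, 0.2627, 0.2576, 0.3803.
Standardized rate: 0.0993×265.057 + 0.2627×184.127 + 0.2576×92.703 + 0.3803×50.980 = 117.9722 per 1,000.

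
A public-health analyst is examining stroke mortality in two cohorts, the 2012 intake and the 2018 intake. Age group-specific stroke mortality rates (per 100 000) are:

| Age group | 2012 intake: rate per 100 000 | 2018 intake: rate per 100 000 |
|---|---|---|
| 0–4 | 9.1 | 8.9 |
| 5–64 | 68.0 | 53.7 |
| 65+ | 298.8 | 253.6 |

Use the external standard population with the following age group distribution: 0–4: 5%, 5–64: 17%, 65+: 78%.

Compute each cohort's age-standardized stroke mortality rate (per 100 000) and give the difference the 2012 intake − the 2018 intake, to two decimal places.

37.70

Standard weights: 0.05, 0.17, 0.78.
The 2012 intake: 0.0500×9.1 + 0.1700×68.0 + 0.7800×298.8 = 245.0790 per 100 000.
The 2018 intake: 0.0500×8.9 + 0.1700×53.7 + 0.7800×253.6 = 207.3820 per 100 000.
Difference = 245.0790 − 207.3820 = 37.6970.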